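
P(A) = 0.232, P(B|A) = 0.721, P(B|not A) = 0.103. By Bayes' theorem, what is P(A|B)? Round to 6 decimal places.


P(A|B) = P(B|A)*P(A) / P(B), P(B) = P(B|A)*P(A) + P(B|not A)*P(not A)
P(B|A)*P(A) = 0.721 * 0.232 = 0.167272
P(B|not A)*P(not A) = 0.103 * 0.768 = 0.079104
P(B) = 0.167272 + 0.079104 = 0.246376
P(A|B) = 0.167272 / 0.246376 = 203/299 ≈ 0.67892977

0.678930


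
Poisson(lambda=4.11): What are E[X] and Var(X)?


E[X] = Var(X) = lambda = 4.11

4.11, 4.11


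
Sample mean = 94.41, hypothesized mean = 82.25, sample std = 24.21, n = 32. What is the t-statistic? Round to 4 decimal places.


t = (xbar - mu0) / (s/sqrt(n))
xbar - mu0 = 94.41 - 82.25 = 12.16
sqrt(32) ≈ 5.65685425
s/sqrt(n) = 24.21 / 5.65685425 ≈ 4.27976379
t = 12.16 / 4.27976379 ≈ 2.841278

2.8413


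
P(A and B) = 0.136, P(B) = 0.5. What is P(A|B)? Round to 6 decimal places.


P(A|B) = P(A and B) / P(B) = 0.136 / 0.5 = 0.272

0.272000


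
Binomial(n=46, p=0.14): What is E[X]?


E[X] = n*p = 46 * 0.14 = 6.44

6.44


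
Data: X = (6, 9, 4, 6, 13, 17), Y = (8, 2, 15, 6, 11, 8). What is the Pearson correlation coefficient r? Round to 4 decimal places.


r = sum((xi-xbar)(yi-ybar)) / sqrt(sum((xi-xbar)^2) * sum((yi-ybar)^2))
n = 6, xbar = 55/6 ≈ 9.166667, ybar = 50/6 = 25/3 ≈ 8.333333
Sxy = sum((xi-xbar)(yi-ybar)) = -52/3 ≈ -17.333333
Sxx = sum((xi-xbar)^2) = 737/6 ≈ 122.833333
Syy = sum((yi-ybar)^2) = 292/3 ≈ 97.333333
sqrt(Sxx*Syy) ≈ 109.342479
r = Sxy / sqrt(Sxx*Syy) = -17.333333 / 109.342479 ≈ -0.158523

-0.1585


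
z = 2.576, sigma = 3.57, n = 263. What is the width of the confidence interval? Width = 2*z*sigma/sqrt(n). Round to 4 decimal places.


width = 2*z*sigma/sqrt(n)
2*z*sigma = 2 * 2.576 * 3.57 = 18.39264
sqrt(263) ≈ 16.217275
width = 18.39264 / 16.217275 ≈ 1.134139

1.1341


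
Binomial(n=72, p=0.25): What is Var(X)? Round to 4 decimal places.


Var = n*p*(1-p) = 72 * 0.25 * 0.75 = 13.5

13.5000


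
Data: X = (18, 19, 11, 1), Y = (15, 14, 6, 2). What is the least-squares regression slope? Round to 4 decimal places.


b = sum((xi-xbar)(yi-ybar)) / sum((xi-xbar)^2)
n = 4, xbar = 49/4 = 12.25, ybar = 37/4 = 9.25
Sxy = sum((xi-xbar)(yi-ybar)) = 150.75
Sxx = sum((xi-xbar)^2) = 206.75
b = Sxy / Sxx = 603/827 ≈ 0.729141

0.7291


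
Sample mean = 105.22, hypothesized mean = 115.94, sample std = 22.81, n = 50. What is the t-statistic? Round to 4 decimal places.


t = (xbar - mu0) / (s/sqrt(n))
xbar - mu0 = 105.22 - 115.94 = -10.72
sqrt(50) ≈ 7.07106781
s/sqrt(n) = 22.81 / 7.07106781 ≈ 3.22582114
t = -10.72 / 3.22582114 ≈ -3.323185

-3.3232


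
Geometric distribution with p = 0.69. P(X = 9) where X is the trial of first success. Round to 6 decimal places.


P = (1-p)^(k-1) * p
(1-p)^(k-1) = 0.31^8 ≈ 0.00008528910
P = 0.00008528910 * 0.69 ≈ 0.00005884948

0.000059


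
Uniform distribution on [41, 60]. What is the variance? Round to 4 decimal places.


Var = (b-a)^2 / 12
(b-a)^2 = (60 - 41)^2 = 361
Var = 361/12 ≈ 30.083333

30.0833


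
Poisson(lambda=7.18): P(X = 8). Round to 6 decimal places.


P = e^(-lam) * lam^k / k!
e^(-7.18) ≈ 0.0007616678
lam^k = 7.18^8 ≈ 7063103.234198
k! = 8! = 40320
P = 0.0007616678 * 7063103.234198 / 40320 ≈ 0.133426

0.133426


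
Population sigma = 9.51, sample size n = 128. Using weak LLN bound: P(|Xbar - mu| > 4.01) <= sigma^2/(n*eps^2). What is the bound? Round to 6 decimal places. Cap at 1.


bound = min(1, sigma^2/(n*eps^2))
sigma^2 = 9.51^2 = 90.4401
n*eps^2 = 128 * 4.01^2 = 128 * 16.0801 = 2058.2528
sigma^2/(n*eps^2) = 90.4401 / 2058.2528 ≈ 0.04394023

0.043940


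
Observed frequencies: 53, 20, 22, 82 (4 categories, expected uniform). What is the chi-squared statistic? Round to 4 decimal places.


chi2 = sum((O-E)^2/E), E = total/4
total = 177, E = 177/4 = 44.25
(53 - 44.25)^2 / 44.25 = 76.5625 / 44.25 = 1225/708 ≈ 1.730226
(20 - 44.25)^2 / 44.25 = 588.0625 / 44.25 = 9409/708 ≈ 13.289548
(22 - 44.25)^2 / 44.25 = 495.0625 / 44.25 = 7921/708 ≈ 11.187853
(82 - 44.25)^2 / 44.25 = 1425.0625 / 44.25 = 22801/708 ≈ 32.204802
chi2 = 10339/177 ≈ 58.412429

58.4124


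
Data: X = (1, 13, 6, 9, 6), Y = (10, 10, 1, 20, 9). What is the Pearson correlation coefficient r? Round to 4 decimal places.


r = sum((xi-xbar)(yi-ybar)) / sqrt(sum((xi-xbar)^2) * sum((yi-ybar)^2))
n = 5, xbar = 35/5 = 7, ybar = 50/5 = 10
Sxy = sum((xi-xbar)(yi-ybar)) = 30
Sxx = sum((xi-xbar)^2) = 78
Syy = sum((yi-ybar)^2) = 182
sqrt(Sxx*Syy) ≈ 119.146968
r = Sxy / sqrt(Sxx*Syy) = 30 / 119.146968 ≈ 0.251790

0.2518


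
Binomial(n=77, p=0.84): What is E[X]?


E[X] = n*p = 77 * 0.84 = 64.68

64.68


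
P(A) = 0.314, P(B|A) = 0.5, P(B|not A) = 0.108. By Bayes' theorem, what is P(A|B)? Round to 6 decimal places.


P(A|B) = P(B|A)*P(A) / P(B), P(B) = P(B|A)*P(A) + P(B|not A)*P(not A)
P(B|A)*P(A) = 0.5 * 0.314 = 0.157
P(B|not A)*P(not A) = 0.108 * 0.686 = 0.074088
P(B) = 0.157 + 0.074088 = 0.231088
P(A|B) = 0.157 / 0.231088 ≈ 0.67939486

0.679395


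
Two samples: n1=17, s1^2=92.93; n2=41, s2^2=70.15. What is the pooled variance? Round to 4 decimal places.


sp^2 = ((n1-1)*s1^2 + (n2-1)*s2^2)/(n1+n2-2)
(n1-1)*s1^2 = 16 * 92.93 = 1486.88
(n2-1)*s2^2 = 40 * 70.15 = 2806
numerator = 1486.88 + 2806 = 4292.88
n1+n2-2 = 56
sp^2 = 4292.88 / 56 = 53661/700 ≈ 76.658571

76.6586


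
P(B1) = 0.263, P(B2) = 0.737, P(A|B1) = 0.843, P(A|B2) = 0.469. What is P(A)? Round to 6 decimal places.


P(A) = P(A|B1)*P(B1) + P(A|B2)*P(B2)
P(A|B1)*P(B1) = 0.843 * 0.263 = 0.221709
P(A|B2)*P(B2) = 0.469 * 0.737 = 0.345653
P(A) = 0.221709 + 0.345653 = 0.567362

0.567362


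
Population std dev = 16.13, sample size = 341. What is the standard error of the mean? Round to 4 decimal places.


SE = sigma / sqrt(n)
sqrt(341) ≈ 18.466185
SE = 16.13 / 18.466185 ≈ 0.873488

0.8735


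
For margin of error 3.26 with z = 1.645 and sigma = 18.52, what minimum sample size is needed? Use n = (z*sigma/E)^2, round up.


z*sigma/E = 1.645 * 18.52 / 3.26 ≈ 9.345215
(z*sigma/E)^2 ≈ 87.333038
round up: n = 88

88


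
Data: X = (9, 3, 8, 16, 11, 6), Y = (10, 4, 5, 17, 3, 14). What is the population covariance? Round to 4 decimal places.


Cov = (1/n)*sum((xi-xbar)(yi-ybar))
n = 6, xbar = 53/6 ≈ 8.833333, ybar = 53/6 ≈ 8.833333
sum((xi-xbar)(yi-ybar)) = 377/6 ≈ 62.833333
Cov = 62.833333 / 6 = 377/36 ≈ 10.472222

10.4722


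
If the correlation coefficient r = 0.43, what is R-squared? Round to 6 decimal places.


R^2 = r^2 = (0.43)^2 = 0.1849

0.184900


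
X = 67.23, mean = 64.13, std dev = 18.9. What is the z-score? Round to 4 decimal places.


z = (X - mu) / sigma
X - mu = 67.23 - 64.13 = 3.1
z = 3.1 / 18.9 = 31/189 ≈ 0.164021

0.1640


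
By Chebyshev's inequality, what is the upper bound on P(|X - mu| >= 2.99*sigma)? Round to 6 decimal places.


P <= 1/k^2
k^2 = 2.99^2 = 8.9401
1/k^2 = 1 / 8.9401 ≈ 0.11185557

0.111856


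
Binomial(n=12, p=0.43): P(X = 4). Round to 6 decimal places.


P = C(n,k) * p^k * (1-p)^(n-k)
C(12,4) = 495
p^k = 0.43^4 = 0.03418801
(1-p)^(n-k) = 0.57^8 ≈ 0.01114292
P = 495 * 0.03418801 * 0.01114292 ≈ 0.188572

0.188572


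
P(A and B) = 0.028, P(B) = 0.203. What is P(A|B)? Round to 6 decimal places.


P(A|B) = P(A and B) / P(B) = 0.028 / 0.203 = 4/29 ≈ 0.13793103

0.137931


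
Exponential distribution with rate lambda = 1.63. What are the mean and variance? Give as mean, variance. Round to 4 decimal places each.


mean = 1/lam, var = 1/lam^2
mean = 1 / 1.63 = 100/163 ≈ 0.613497
lam^2 = 1.63^2 = 2.6569
var = 1 / 2.6569 ≈ 0.376378

0.6135, 0.3764


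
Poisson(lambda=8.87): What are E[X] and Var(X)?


E[X] = Var(X) = lambda = 8.87

8.87, 8.87


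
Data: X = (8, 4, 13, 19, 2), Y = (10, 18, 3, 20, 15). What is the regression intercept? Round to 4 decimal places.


a = ybar - b*xbar, where b = sum((xi-xbar)(yi-ybar)) / sum((xi-xbar)^2)
n = 5, xbar = 46/5 = 9.2, ybar = 66/5 = 13.2
Sxy = sum((xi-xbar)(yi-ybar)) = -6.2
Sxx = sum((xi-xbar)^2) = 190.8
b = Sxy / Sxx = -31/954 ≈ -0.032495
a = 13.2 - (-0.032495) * 9.2 = 6439/477 ≈ 13.498952

13.4990


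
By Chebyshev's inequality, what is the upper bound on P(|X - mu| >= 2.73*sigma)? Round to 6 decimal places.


P <= 1/k^2
k^2 = 2.73^2 = 7.4529
1/k^2 = 1 / 7.4529 ≈ 0.13417596

0.134176


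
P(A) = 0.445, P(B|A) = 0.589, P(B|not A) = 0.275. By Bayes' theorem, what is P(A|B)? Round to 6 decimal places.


P(A|B) = P(B|A)*P(A) / P(B), P(B) = P(B|A)*P(A) + P(B|not A)*P(not A)
P(B|A)*P(A) = 0.589 * 0.445 = 0.262105
P(B|not A)*P(not A) = 0.275 * 0.555 = 0.152625
P(B) = 0.262105 + 0.152625 = 0.41473
P(A|B) = 0.262105 / 0.41473 ≈ 0.63198949

0.631989


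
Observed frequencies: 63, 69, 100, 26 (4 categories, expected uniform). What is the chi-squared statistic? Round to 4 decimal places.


chi2 = sum((O-E)^2/E), E = total/4
total = 258, E = 258/4 = 64.5
(63 - 64.5)^2 / 64.5 = 2.25 / 64.5 = 3/86 ≈ 0.034884
(69 - 64.5)^2 / 64.5 = 20.25 / 64.5 = 27/86 ≈ 0.313953
(100 - 64.5)^2 / 64.5 = 1260.25 / 64.5 = 5041/258 ≈ 19.538760
(26 - 64.5)^2 / 64.5 = 1482.25 / 64.5 = 5929/258 ≈ 22.980620
chi2 = 5530/129 ≈ 42.868217

42.8682


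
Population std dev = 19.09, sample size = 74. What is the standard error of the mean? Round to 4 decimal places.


SE = sigma / sqrt(n)
sqrt(74) ≈ 8.602325
SE = 19.09 / 8.602325 ≈ 2.219167

2.2192


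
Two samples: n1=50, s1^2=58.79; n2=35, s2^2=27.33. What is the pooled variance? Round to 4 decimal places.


sp^2 = ((n1-1)*s1^2 + (n2-1)*s2^2)/(n1+n2-2)
(n1-1)*s1^2 = 49 * 58.79 = 2880.71
(n2-1)*s2^2 = 34 * 27.33 = 929.22
numerator = 2880.71 + 929.22 = 3809.93
n1+n2-2 = 83
sp^2 = 3809.93 / 83 = 380993/8300 ≈ 45.902771

45.9028


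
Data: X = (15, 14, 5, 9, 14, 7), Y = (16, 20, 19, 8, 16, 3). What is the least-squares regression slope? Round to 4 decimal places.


b = sum((xi-xbar)(yi-ybar)) / sum((xi-xbar)^2)
n = 6, xbar = 64/6 = 32/3 ≈ 10.666667, ybar = 82/6 = 41/3 ≈ 13.666667
Sxy = sum((xi-xbar)(yi-ybar)) = 172/3 ≈ 57.333333
Sxx = sum((xi-xbar)^2) = 268/3 ≈ 89.333333
b = Sxy / Sxx = 43/67 ≈ 0.641791

0.6418


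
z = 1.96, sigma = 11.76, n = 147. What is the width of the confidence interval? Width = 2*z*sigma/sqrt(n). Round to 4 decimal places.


width = 2*z*sigma/sqrt(n)
2*z*sigma = 2 * 1.96 * 11.76 = 46.0992
sqrt(147) ≈ 12.124356
width = 46.0992 / 12.124356 ≈ 3.802198

3.8022


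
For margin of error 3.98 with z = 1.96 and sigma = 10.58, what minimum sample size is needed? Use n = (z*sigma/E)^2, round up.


z*sigma/E = 1.96 * 10.58 / 3.98 = 25921/4975 ≈ 5.210251
(z*sigma/E)^2 ≈ 27.146718
round up: n = 28

28


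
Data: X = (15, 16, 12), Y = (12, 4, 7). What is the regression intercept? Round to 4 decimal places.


a = ybar - b*xbar, where b = sum((xi-xbar)(yi-ybar)) / sum((xi-xbar)^2)
n = 3, xbar = 43/3 ≈ 14.333333, ybar = 23/3 ≈ 7.666667
Sxy = sum((xi-xbar)(yi-ybar)) = -5/3 ≈ -1.666667
Sxx = sum((xi-xbar)^2) = 26/3 ≈ 8.666667
b = Sxy / Sxx = -5/26 ≈ -0.192308
a = 7.666667 - (-0.192308) * 14.333333 = 271/26 ≈ 10.423077

10.4231


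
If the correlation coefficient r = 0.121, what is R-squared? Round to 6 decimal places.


R^2 = r^2 = (0.121)^2 = 0.014641

0.014641


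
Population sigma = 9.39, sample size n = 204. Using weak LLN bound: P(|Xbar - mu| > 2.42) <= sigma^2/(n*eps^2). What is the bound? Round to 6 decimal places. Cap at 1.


bound = min(1, sigma^2/(n*eps^2))
sigma^2 = 9.39^2 = 88.1721
n*eps^2 = 204 * 2.42^2 = 204 * 5.8564 = 1194.7056
sigma^2/(n*eps^2) = 88.1721 / 1194.7056 ≈ 0.07380237

0.073802


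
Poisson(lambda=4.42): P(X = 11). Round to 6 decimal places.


P = e^(-lam) * lam^k / k!
e^(-4.42) ≈ 0.01203423
lam^k = 4.42^11 ≈ 12578966.567134
k! = 11! = 39916800
P = 0.01203423 * 12578966.567134 / 39916800 ≈ 0.003792

0.003792


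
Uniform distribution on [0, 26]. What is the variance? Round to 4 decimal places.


Var = (b-a)^2 / 12
(b-a)^2 = (26 - 0)^2 = 676
Var = 676/12 ≈ 56.333333

56.3333


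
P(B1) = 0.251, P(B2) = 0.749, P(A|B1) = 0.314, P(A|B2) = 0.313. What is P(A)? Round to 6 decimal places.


P(A) = P(A|B1)*P(B1) + P(A|B2)*P(B2)
P(A|B1)*P(B1) = 0.314 * 0.251 = 0.078814
P(A|B2)*P(B2) = 0.313 * 0.749 = 0.234437
P(A) = 0.078814 + 0.234437 = 0.313251

0.313251


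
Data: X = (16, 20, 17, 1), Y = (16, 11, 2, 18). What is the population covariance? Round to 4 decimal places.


Cov = (1/n)*sum((xi-xbar)(yi-ybar))
n = 4, xbar = 54/4 = 13.5, ybar = 47/4 = 11.75
sum((xi-xbar)(yi-ybar)) = -106.5
Cov = -106.5 / 4 = -26.625

-26.6250


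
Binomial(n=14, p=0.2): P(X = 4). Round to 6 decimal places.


P = C(n,k) * p^k * (1-p)^(n-k)
C(14,4) = 1001
p^k = 0.2^4 = 0.0016
(1-p)^(n-k) = 0.8^10 ≈ 0.1073742
P = 1001 * 0.0016 * 0.1073742 ≈ 0.171970

0.171970


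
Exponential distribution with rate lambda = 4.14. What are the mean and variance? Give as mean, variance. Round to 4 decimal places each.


mean = 1/lam, var = 1/lam^2
mean = 1 / 4.14 = 50/207 ≈ 0.241546
lam^2 = 4.14^2 = 17.1396
var = 1 / 17.1396 ≈ 0.058344

0.2415, 0.0583


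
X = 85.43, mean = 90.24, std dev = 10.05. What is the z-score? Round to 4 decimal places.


z = (X - mu) / sigma
X - mu = 85.43 - 90.24 = -4.81
z = -4.81 / 10.05 = -481/1005 ≈ -0.478607

-0.4786


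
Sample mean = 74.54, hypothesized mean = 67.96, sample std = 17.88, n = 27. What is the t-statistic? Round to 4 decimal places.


t = (xbar - mu0) / (s/sqrt(n))
xbar - mu0 = 74.54 - 67.96 = 6.58
sqrt(27) ≈ 5.19615242
s/sqrt(n) = 17.88 / 5.19615242 ≈ 3.44100760
t = 6.58 / 3.44100760 ≈ 1.912231

1.9122


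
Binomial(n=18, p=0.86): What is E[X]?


E[X] = n*p = 18 * 0.86 = 15.48

15.48


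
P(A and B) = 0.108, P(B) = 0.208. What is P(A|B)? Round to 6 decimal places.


P(A|B) = P(A and B) / P(B) = 0.108 / 0.208 = 27/52 ≈ 0.51923077

0.519231


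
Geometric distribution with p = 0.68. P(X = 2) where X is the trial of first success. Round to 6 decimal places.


P = (1-p)^(k-1) * p
(1-p)^(k-1) = 0.32^1 = 0.32
P = 0.32 * 0.68 = 0.2176

0.217600


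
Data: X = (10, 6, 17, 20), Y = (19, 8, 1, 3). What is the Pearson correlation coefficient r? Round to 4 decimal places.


r = sum((xi-xbar)(yi-ybar)) / sqrt(sum((xi-xbar)^2) * sum((yi-ybar)^2))
n = 4, xbar = 53/4 = 13.25, ybar = 31/4 = 7.75
Sxy = sum((xi-xbar)(yi-ybar)) = -95.75
Sxx = sum((xi-xbar)^2) = 122.75
Syy = sum((yi-ybar)^2) = 194.75
sqrt(Sxx*Syy) ≈ 154.614238
r = Sxy / sqrt(Sxx*Syy) = -95.75 / 154.614238 ≈ -0.619283

-0.6193


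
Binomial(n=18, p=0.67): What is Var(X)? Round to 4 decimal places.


Var = n*p*(1-p) = 18 * 0.67 * 0.33 = 3.9798

3.9798


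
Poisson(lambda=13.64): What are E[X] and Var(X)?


E[X] = Var(X) = lambda = 13.64

13.64, 13.64


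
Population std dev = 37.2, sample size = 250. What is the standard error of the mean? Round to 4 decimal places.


SE = sigma / sqrt(n)
sqrt(250) ≈ 15.811388
SE = 37.2 / 15.811388 ≈ 2.352735

2.3527


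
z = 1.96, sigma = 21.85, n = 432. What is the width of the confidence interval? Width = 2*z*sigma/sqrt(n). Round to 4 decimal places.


width = 2*z*sigma/sqrt(n)
2*z*sigma = 2 * 1.96 * 21.85 = 85.652
sqrt(432) ≈ 20.784610
width = 85.652 / 20.784610 ≈ 4.120934

4.1209


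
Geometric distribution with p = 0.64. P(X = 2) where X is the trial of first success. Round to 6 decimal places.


P = (1-p)^(k-1) * p
(1-p)^(k-1) = 0.36^1 = 0.36
P = 0.36 * 0.64 = 0.2304

0.230400


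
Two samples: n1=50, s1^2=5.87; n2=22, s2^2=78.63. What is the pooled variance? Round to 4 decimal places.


sp^2 = ((n1-1)*s1^2 + (n2-1)*s2^2)/(n1+n2-2)
(n1-1)*s1^2 = 49 * 5.87 = 287.63
(n2-1)*s2^2 = 21 * 78.63 = 1651.23
numerator = 287.63 + 1651.23 = 1938.86
n1+n2-2 = 70
sp^2 = 1938.86 / 70 = 27.698

27.6980


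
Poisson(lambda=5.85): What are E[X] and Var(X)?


E[X] = Var(X) = lambda = 5.85

5.85, 5.85


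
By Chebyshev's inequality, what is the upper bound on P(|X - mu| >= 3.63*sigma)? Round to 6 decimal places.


P <= 1/k^2
k^2 = 3.63^2 = 13.1769
1/k^2 = 1 / 13.1769 ≈ 0.07589038

0.075890


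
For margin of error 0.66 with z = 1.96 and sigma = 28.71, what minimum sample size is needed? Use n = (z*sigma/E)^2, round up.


z*sigma/E = 1.96 * 28.71 / 0.66 = 85.26
(z*sigma/E)^2 = 7269.2676
round up: n = 7270

7270


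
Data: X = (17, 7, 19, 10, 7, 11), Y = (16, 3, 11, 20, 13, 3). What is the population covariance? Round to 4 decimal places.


Cov = (1/n)*sum((xi-xbar)(yi-ybar))
n = 6, xbar = 71/6 ≈ 11.833333, ybar = 66/6 = 11
sum((xi-xbar)(yi-ybar)) = 45
Cov = 45 / 6 = 7.5

7.5000


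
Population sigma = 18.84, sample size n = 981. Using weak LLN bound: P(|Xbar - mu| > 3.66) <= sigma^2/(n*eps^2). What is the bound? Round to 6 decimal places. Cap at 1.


bound = min(1, sigma^2/(n*eps^2))
sigma^2 = 18.84^2 = 354.9456
n*eps^2 = 981 * 3.66^2 = 981 * 13.3956 = 13141.0836
sigma^2/(n*eps^2) = 354.9456 / 13141.0836 ≈ 0.02701038

0.027010


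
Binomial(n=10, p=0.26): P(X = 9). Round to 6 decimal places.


P = C(n,k) * p^k * (1-p)^(n-k)
C(10,9) = 10
p^k = 0.26^9 ≈ 0.000005429504
(1-p)^(n-k) = 0.74^1 = 0.74
P = 10 * 0.000005429504 * 0.74 ≈ 0.000040

0.000040


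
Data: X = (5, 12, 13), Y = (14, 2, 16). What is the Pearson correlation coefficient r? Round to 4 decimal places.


r = sum((xi-xbar)(yi-ybar)) / sqrt(sum((xi-xbar)^2) * sum((yi-ybar)^2))
n = 3, xbar = 30/3 = 10, ybar = 32/3 ≈ 10.666667
Sxy = sum((xi-xbar)(yi-ybar)) = -18
Sxx = sum((xi-xbar)^2) = 38
Syy = sum((yi-ybar)^2) = 344/3 ≈ 114.666667
sqrt(Sxx*Syy) ≈ 66.010100
r = Sxy / sqrt(Sxx*Syy) = -18 / 66.010100 ≈ -0.272686

-0.2727


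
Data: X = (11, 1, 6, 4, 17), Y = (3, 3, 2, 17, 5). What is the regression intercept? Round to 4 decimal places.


a = ybar - b*xbar, where b = sum((xi-xbar)(yi-ybar)) / sum((xi-xbar)^2)
n = 5, xbar = 39/5 = 7.8, ybar = 30/5 = 6
Sxy = sum((xi-xbar)(yi-ybar)) = -33
Sxx = sum((xi-xbar)^2) = 158.8
b = Sxy / Sxx = -165/794 ≈ -0.207809
a = 6 - (-0.207809) * 7.8 = 6051/794 ≈ 7.620907

7.6209


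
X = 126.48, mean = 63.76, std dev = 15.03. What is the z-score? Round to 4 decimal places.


z = (X - mu) / sigma
X - mu = 126.48 - 63.76 = 62.72
z = 62.72 / 15.03 = 6272/1503 ≈ 4.172987

4.1730


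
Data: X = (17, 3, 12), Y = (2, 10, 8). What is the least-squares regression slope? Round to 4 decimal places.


b = sum((xi-xbar)(yi-ybar)) / sum((xi-xbar)^2)
n = 3, xbar = 32/3 ≈ 10.666667, ybar = 20/3 ≈ 6.666667
Sxy = sum((xi-xbar)(yi-ybar)) = -160/3 ≈ -53.333333
Sxx = sum((xi-xbar)^2) = 302/3 ≈ 100.666667
b = Sxy / Sxx = -80/151 ≈ -0.529801

-0.5298


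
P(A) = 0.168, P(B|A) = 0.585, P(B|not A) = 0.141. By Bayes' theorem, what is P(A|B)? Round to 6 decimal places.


P(A|B) = P(B|A)*P(A) / P(B), P(B) = P(B|A)*P(A) + P(B|not A)*P(not A)
P(B|A)*P(A) = 0.585 * 0.168 = 0.09828
P(B|not A)*P(not A) = 0.141 * 0.832 = 0.117312
P(B) = 0.09828 + 0.117312 = 0.215592
P(A|B) = 0.09828 / 0.215592 = 315/691 ≈ 0.45586107

0.455861


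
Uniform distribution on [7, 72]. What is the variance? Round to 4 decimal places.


Var = (b-a)^2 / 12
(b-a)^2 = (72 - 7)^2 = 4225
Var = 4225/12 ≈ 352.083333

352.0833


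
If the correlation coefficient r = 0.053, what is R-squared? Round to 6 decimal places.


R^2 = r^2 = (0.053)^2 = 0.002809

0.002809


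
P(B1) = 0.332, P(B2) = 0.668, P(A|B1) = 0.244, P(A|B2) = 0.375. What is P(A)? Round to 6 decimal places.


P(A) = P(A|B1)*P(B1) + P(A|B2)*P(B2)
P(A|B1)*P(B1) = 0.244 * 0.332 = 0.081008
P(A|B2)*P(B2) = 0.375 * 0.668 = 0.2505
P(A) = 0.081008 + 0.2505 = 0.331508

0.331508


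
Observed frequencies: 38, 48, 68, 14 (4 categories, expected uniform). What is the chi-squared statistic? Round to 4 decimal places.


chi2 = sum((O-E)^2/E), E = total/4
total = 168, E = 168/4 = 42
(38 - 42)^2 / 42 = 16 / 42 = 8/21 ≈ 0.380952
(48 - 42)^2 / 42 = 36 / 42 = 6/7 ≈ 0.857143
(68 - 42)^2 / 42 = 676 / 42 = 338/21 ≈ 16.095238
(14 - 42)^2 / 42 = 784 / 42 = 56/3 ≈ 18.666667
chi2 = 36

36.0000


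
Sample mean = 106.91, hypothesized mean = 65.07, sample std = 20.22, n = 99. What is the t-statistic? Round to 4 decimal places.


t = (xbar - mu0) / (s/sqrt(n))
xbar - mu0 = 106.91 - 65.07 = 41.84
sqrt(99) ≈ 9.94987437
s/sqrt(n) = 20.22 / 9.94987437 ≈ 2.03218646
t = 41.84 / 2.03218646 ≈ 20.588662

20.5887


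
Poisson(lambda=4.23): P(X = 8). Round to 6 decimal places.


P = e^(-lam) * lam^k / k!
e^(-4.23) ≈ 0.01455239
lam^k = 4.23^8 ≈ 102499.781358
k! = 8! = 40320
P = 0.01455239 * 102499.781358 / 40320 ≈ 0.036994

0.036994


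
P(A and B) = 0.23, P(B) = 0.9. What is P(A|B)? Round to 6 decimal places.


P(A|B) = P(A and B) / P(B) = 0.23 / 0.9 = 23/90 ≈ 0.25555556

0.255556


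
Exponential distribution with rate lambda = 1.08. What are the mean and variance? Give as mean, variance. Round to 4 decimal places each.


mean = 1/lam, var = 1/lam^2
mean = 1 / 1.08 = 25/27 ≈ 0.925926
lam^2 = 1.08^2 = 1.1664
var = 1 / 1.1664 = 625/729 ≈ 0.857339

0.9259, 0.8573


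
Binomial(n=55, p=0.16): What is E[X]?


E[X] = n*p = 55 * 0.16 = 8.8

8.8


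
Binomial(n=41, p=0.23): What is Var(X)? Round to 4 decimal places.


Var = n*p*(1-p) = 41 * 0.23 * 0.77 = 7.2611

7.2611


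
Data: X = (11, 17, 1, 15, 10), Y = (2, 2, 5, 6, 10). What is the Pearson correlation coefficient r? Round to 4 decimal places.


r = sum((xi-xbar)(yi-ybar)) / sqrt(sum((xi-xbar)^2) * sum((yi-ybar)^2))
n = 5, xbar = 54/5 = 10.8, ybar = 25/5 = 5
Sxy = sum((xi-xbar)(yi-ybar)) = -19
Sxx = sum((xi-xbar)^2) = 152.8
Syy = sum((yi-ybar)^2) = 44
sqrt(Sxx*Syy) ≈ 81.995122
r = Sxy / sqrt(Sxx*Syy) = -19 / 81.995122 ≈ -0.231721

-0.2317


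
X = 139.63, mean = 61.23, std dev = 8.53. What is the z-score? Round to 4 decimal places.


z = (X - mu) / sigma
X - mu = 139.63 - 61.23 = 78.4
z = 78.4 / 8.53 = 7840/853 ≈ 9.191090

9.1911


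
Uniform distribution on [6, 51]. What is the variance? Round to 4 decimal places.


Var = (b-a)^2 / 12
(b-a)^2 = (51 - 6)^2 = 2025
Var = 2025/12 = 168.75

168.7500


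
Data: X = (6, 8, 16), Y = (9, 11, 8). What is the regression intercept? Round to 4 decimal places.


a = ybar - b*xbar, where b = sum((xi-xbar)(yi-ybar)) / sum((xi-xbar)^2)
n = 3, xbar = 30/3 = 10, ybar = 28/3 ≈ 9.333333
Sxy = sum((xi-xbar)(yi-ybar)) = -10
Sxx = sum((xi-xbar)^2) = 56
b = Sxy / Sxx = -5/28 ≈ -0.178571
a = 9.333333 - (-0.178571) * 10 = 467/42 ≈ 11.119048

11.1190


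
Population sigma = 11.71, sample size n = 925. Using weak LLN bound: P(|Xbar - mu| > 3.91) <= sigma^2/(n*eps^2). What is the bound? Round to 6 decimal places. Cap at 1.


bound = min(1, sigma^2/(n*eps^2))
sigma^2 = 11.71^2 = 137.1241
n*eps^2 = 925 * 3.91^2 = 925 * 15.2881 = 14141.4925
sigma^2/(n*eps^2) = 137.1241 / 14141.4925 ≈ 0.00969658

0.009697


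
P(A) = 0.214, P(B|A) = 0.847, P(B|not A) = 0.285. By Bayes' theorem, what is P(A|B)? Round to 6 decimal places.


P(A|B) = P(B|A)*P(A) / P(B), P(B) = P(B|A)*P(A) + P(B|not A)*P(not A)
P(B|A)*P(A) = 0.847 * 0.214 = 0.181258
P(B|not A)*P(not A) = 0.285 * 0.786 = 0.22401
P(B) = 0.181258 + 0.22401 = 0.405268
P(A|B) = 0.181258 / 0.405268 ≈ 0.44725466

0.447255


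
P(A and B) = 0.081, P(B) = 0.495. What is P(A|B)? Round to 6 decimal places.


P(A|B) = P(A and B) / P(B) = 0.081 / 0.495 = 9/55 ≈ 0.16363636

0.163636


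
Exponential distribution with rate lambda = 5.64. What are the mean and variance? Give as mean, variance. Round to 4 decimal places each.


mean = 1/lam, var = 1/lam^2
mean = 1 / 5.64 = 25/141 ≈ 0.177305
lam^2 = 5.64^2 = 31.8096
var = 1 / 31.8096 ≈ 0.031437

0.1773, 0.0314


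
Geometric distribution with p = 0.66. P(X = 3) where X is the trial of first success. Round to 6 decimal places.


P = (1-p)^(k-1) * p
(1-p)^(k-1) = 0.34^2 = 0.1156
P = 0.1156 * 0.66 = 0.076296

0.076296


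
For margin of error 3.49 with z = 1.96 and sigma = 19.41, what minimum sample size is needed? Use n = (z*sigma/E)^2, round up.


z*sigma/E = 1.96 * 19.41 / 3.49 = 95109/8725 ≈ 10.900745
(z*sigma/E)^2 ≈ 118.826241
round up: n = 119

119


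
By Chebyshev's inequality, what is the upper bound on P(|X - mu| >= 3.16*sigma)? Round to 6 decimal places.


P <= 1/k^2
k^2 = 3.16^2 = 9.9856
1/k^2 = 1 / 9.9856 = 625/6241 ≈ 0.10014421

0.100144


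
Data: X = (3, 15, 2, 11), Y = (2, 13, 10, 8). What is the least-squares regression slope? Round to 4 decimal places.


b = sum((xi-xbar)(yi-ybar)) / sum((xi-xbar)^2)
n = 4, xbar = 31/4 = 7.75, ybar = 33/4 = 8.25
Sxy = sum((xi-xbar)(yi-ybar)) = 53.25
Sxx = sum((xi-xbar)^2) = 118.75
b = Sxy / Sxx = 213/475 ≈ 0.448421

0.4484


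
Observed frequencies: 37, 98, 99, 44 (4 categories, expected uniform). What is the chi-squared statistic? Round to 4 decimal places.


chi2 = sum((O-E)^2/E), E = total/4
total = 278, E = 278/4 = 69.5
(37 - 69.5)^2 / 69.5 = 1056.25 / 69.5 = 4225/278 ≈ 15.197842
(98 - 69.5)^2 / 69.5 = 812.25 / 69.5 = 3249/278 ≈ 11.687050
(99 - 69.5)^2 / 69.5 = 870.25 / 69.5 = 3481/278 ≈ 12.521583
(44 - 69.5)^2 / 69.5 = 650.25 / 69.5 = 2601/278 ≈ 9.356115
chi2 = 6778/139 ≈ 48.762590

48.7626


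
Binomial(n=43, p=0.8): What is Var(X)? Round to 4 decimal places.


Var = n*p*(1-p) = 43 * 0.8 * 0.2 = 6.88

6.8800


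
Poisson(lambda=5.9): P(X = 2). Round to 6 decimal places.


P = e^(-lam) * lam^k / k!
e^(-5.9) ≈ 0.002739445
lam^k = 5.9^2 = 34.81
k! = 2! = 2
P = 0.002739445 * 34.81 / 2 ≈ 0.047680

0.047680


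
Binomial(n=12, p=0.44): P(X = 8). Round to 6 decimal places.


P = C(n,k) * p^k * (1-p)^(n-k)
C(12,8) = 495
p^k = 0.44^8 ≈ 0.001404822
(1-p)^(n-k) = 0.56^4 = 0.09834496
P = 495 * 0.001404822 * 0.09834496 ≈ 0.068388

0.068388


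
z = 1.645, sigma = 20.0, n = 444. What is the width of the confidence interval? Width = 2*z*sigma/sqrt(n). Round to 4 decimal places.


width = 2*z*sigma/sqrt(n)
2*z*sigma = 2 * 1.645 * 20.0 = 65.8
sqrt(444) ≈ 21.071308
width = 65.8 / 21.071308 ≈ 3.122730

3.1227


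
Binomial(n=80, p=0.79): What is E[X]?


E[X] = n*p = 80 * 0.79 = 63.2

63.2


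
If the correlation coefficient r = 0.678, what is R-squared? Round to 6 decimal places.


R^2 = r^2 = (0.678)^2 = 0.459684

0.459684


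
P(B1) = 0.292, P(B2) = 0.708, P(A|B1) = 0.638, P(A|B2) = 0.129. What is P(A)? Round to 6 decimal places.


P(A) = P(A|B1)*P(B1) + P(A|B2)*P(B2)
P(A|B1)*P(B1) = 0.638 * 0.292 = 0.186296
P(A|B2)*P(B2) = 0.129 * 0.708 = 0.091332
P(A) = 0.186296 + 0.091332 = 0.277628

0.277628


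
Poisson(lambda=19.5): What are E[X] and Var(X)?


E[X] = Var(X) = lambda = 19.5

19.5, 19.5


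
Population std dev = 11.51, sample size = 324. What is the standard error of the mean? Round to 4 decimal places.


SE = sigma / sqrt(n)
sqrt(324) = 18
SE = 11.51 / 18 = 1151/1800 ≈ 0.639444

0.6394


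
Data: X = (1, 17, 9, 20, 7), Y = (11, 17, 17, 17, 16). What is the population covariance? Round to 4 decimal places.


Cov = (1/n)*sum((xi-xbar)(yi-ybar))
n = 5, xbar = 54/5 = 10.8, ybar = 78/5 = 15.6
sum((xi-xbar)(yi-ybar)) = 62.6
Cov = 62.6 / 5 = 12.52

12.5200


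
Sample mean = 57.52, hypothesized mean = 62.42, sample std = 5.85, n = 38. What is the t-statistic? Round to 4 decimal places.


t = (xbar - mu0) / (s/sqrt(n))
xbar - mu0 = 57.52 - 62.42 = -4.9
sqrt(38) ≈ 6.16441400
s/sqrt(n) = 5.85 / 6.16441400 ≈ 0.94899531
t = -4.9 / 0.94899531 ≈ -5.163355

-5.1634


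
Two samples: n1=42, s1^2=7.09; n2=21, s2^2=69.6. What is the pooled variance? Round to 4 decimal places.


sp^2 = ((n1-1)*s1^2 + (n2-1)*s2^2)/(n1+n2-2)
(n1-1)*s1^2 = 41 * 7.09 = 290.69
(n2-1)*s2^2 = 20 * 69.6 = 1392
numerator = 290.69 + 1392 = 1682.69
n1+n2-2 = 61
sp^2 = 1682.69 / 61 = 168269/6100 ≈ 27.585082

27.5851


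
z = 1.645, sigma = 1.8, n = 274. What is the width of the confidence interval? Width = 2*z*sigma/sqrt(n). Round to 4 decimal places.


width = 2*z*sigma/sqrt(n)
2*z*sigma = 2 * 1.645 * 1.8 = 5.922
sqrt(274) ≈ 16.552945
width = 5.922 / 16.552945 ≈ 0.357761

0.3578


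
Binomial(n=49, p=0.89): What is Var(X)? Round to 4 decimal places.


Var = n*p*(1-p) = 49 * 0.89 * 0.11 = 4.7971

4.7971


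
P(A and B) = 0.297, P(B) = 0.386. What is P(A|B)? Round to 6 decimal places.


P(A|B) = P(A and B) / P(B) = 0.297 / 0.386 = 297/386 ≈ 0.76943005

0.769430


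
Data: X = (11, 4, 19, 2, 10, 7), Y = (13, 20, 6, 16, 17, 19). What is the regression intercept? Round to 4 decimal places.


a = ybar - b*xbar, where b = sum((xi-xbar)(yi-ybar)) / sum((xi-xbar)^2)
n = 6, xbar = 53/6 ≈ 8.833333, ybar = 91/6 ≈ 15.166667
Sxy = sum((xi-xbar)(yi-ybar)) = -791/6 ≈ -131.833333
Sxx = sum((xi-xbar)^2) = 1097/6 ≈ 182.833333
b = Sxy / Sxx = -791/1097 ≈ -0.721057
a = 15.166667 - (-0.721057) * 8.833333 = 23625/1097 ≈ 21.536007

21.5360


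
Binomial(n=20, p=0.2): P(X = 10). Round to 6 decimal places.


P = C(n,k) * p^k * (1-p)^(n-k)
C(20,10) = 184756
p^k = 0.2^10 = 0.0000001024
(1-p)^(n-k) = 0.8^10 ≈ 0.1073742
P = 184756 * 0.0000001024 * 0.1073742 ≈ 0.002031

0.002031


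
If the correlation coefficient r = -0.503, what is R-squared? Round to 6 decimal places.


R^2 = r^2 = (-0.503)^2 = 0.253009

0.253009


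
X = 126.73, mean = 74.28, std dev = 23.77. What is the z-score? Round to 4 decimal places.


z = (X - mu) / sigma
X - mu = 126.73 - 74.28 = 52.45
z = 52.45 / 23.77 = 5245/2377 ≈ 2.206563

2.2066


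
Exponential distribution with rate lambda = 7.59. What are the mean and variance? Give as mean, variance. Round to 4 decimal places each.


mean = 1/lam, var = 1/lam^2
mean = 1 / 7.59 = 100/759 ≈ 0.131752
lam^2 = 7.59^2 = 57.6081
var = 1 / 57.6081 ≈ 0.017359

0.1318, 0.0174


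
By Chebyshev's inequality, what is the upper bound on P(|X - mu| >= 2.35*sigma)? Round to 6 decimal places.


P <= 1/k^2
k^2 = 2.35^2 = 5.5225
1/k^2 = 1 / 5.5225 = 400/2209 ≈ 0.18107741

0.181077


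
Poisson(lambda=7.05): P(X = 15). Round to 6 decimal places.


P = e^(-lam) * lam^k / k!
e^(-7.05) ≈ 0.0008674090
lam^k = 7.05^15 ≈ 5282466540360.255053
k! = 15! = 1307674368000
P = 0.0008674090 * 5282466540360.255053 / 1307674368000 ≈ 0.003504

0.003504


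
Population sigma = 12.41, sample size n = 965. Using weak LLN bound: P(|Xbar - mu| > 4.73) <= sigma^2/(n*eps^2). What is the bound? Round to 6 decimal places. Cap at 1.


bound = min(1, sigma^2/(n*eps^2))
sigma^2 = 12.41^2 = 154.0081
n*eps^2 = 965 * 4.73^2 = 965 * 22.3729 = 21589.8485
sigma^2/(n*eps^2) = 154.0081 / 21589.8485 ≈ 0.00713336

0.007133


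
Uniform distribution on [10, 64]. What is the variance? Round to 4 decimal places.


Var = (b-a)^2 / 12
(b-a)^2 = (64 - 10)^2 = 2916
Var = 2916/12 = 243

243.0000


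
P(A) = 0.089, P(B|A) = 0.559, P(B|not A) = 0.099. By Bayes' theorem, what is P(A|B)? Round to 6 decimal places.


P(A|B) = P(B|A)*P(A) / P(B), P(B) = P(B|A)*P(A) + P(B|not A)*P(not A)
P(B|A)*P(A) = 0.559 * 0.089 = 0.049751
P(B|not A)*P(not A) = 0.099 * 0.911 = 0.090189
P(B) = 0.049751 + 0.090189 = 0.13994
P(A|B) = 0.049751 / 0.13994 ≈ 0.35551665

0.355517


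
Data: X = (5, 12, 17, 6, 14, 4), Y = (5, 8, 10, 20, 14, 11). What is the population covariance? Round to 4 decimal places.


Cov = (1/n)*sum((xi-xbar)(yi-ybar))
n = 6, xbar = 58/6 = 29/3 ≈ 9.666667, ybar = 68/6 = 34/3 ≈ 11.333333
sum((xi-xbar)(yi-ybar)) = -19/3 ≈ -6.333333
Cov = -6.333333 / 6 = -19/18 ≈ -1.055556

-1.0556


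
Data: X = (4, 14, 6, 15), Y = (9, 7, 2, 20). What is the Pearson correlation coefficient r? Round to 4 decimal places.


r = sum((xi-xbar)(yi-ybar)) / sqrt(sum((xi-xbar)^2) * sum((yi-ybar)^2))
n = 4, xbar = 39/4 = 9.75, ybar = 38/4 = 9.5
Sxy = sum((xi-xbar)(yi-ybar)) = 75.5
Sxx = sum((xi-xbar)^2) = 92.75
Syy = sum((yi-ybar)^2) = 173
sqrt(Sxx*Syy) ≈ 126.671820
r = Sxy / sqrt(Sxx*Syy) = 75.5 / 126.671820 ≈ 0.596028

0.5960


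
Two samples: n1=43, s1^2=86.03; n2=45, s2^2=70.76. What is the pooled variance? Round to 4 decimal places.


sp^2 = ((n1-1)*s1^2 + (n2-1)*s2^2)/(n1+n2-2)
(n1-1)*s1^2 = 42 * 86.03 = 3613.26
(n2-1)*s2^2 = 44 * 70.76 = 3113.44
numerator = 3613.26 + 3113.44 = 6726.7
n1+n2-2 = 86
sp^2 = 6726.7 / 86 = 67267/860 ≈ 78.217442

78.2174


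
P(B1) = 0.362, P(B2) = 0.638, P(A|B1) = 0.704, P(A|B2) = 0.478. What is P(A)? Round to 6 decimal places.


P(A) = P(A|B1)*P(B1) + P(A|B2)*P(B2)
P(A|B1)*P(B1) = 0.704 * 0.362 = 0.254848
P(A|B2)*P(B2) = 0.478 * 0.638 = 0.304964
P(A) = 0.254848 + 0.304964 = 0.559812

0.559812


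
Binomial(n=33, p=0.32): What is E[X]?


E[X] = n*p = 33 * 0.32 = 10.56

10.56


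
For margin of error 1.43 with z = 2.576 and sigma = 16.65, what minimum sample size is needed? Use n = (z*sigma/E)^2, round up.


z*sigma/E = 2.576 * 16.65 / 1.43 = 107226/3575 ≈ 29.993287
(z*sigma/E)^2 ≈ 899.597248
round up: n = 900

900


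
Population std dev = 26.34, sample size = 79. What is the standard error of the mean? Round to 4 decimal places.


SE = sigma / sqrt(n)
sqrt(79) ≈ 8.888194
SE = 26.34 / 8.888194 ≈ 2.963482

2.9635


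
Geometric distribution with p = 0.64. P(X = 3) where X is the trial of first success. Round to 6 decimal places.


P = (1-p)^(k-1) * p
(1-p)^(k-1) = 0.36^2 = 0.1296
P = 0.1296 * 0.64 = 0.082944

0.082944


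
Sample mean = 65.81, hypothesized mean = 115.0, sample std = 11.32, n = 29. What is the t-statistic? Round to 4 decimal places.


t = (xbar - mu0) / (s/sqrt(n))
xbar - mu0 = 65.81 - 115.0 = -49.19
sqrt(29) ≈ 5.38516481
s/sqrt(n) = 11.32 / 5.38516481 ≈ 2.10207123
t = -49.19 / 2.10207123 ≈ -23.400729

-23.4007


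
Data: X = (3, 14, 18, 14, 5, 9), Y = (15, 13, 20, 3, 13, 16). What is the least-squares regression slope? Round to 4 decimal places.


b = sum((xi-xbar)(yi-ybar)) / sum((xi-xbar)^2)
n = 6, xbar = 63/6 = 10.5, ybar = 80/6 = 40/3 ≈ 13.333333
Sxy = sum((xi-xbar)(yi-ybar)) = -2
Sxx = sum((xi-xbar)^2) = 169.5
b = Sxy / Sxx = -4/339 ≈ -0.011799

-0.0118


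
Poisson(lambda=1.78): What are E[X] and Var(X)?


E[X] = Var(X) = lambda = 1.78

1.78, 1.78


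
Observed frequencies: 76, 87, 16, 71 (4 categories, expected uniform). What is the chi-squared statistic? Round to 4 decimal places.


chi2 = sum((O-E)^2/E), E = total/4
total = 250, E = 250/4 = 62.5
(76 - 62.5)^2 / 62.5 = 182.25 / 62.5 = 2.916
(87 - 62.5)^2 / 62.5 = 600.25 / 62.5 = 9.604
(16 - 62.5)^2 / 62.5 = 2162.25 / 62.5 = 34.596
(71 - 62.5)^2 / 62.5 = 72.25 / 62.5 = 1.156
chi2 = 48.272

48.2720


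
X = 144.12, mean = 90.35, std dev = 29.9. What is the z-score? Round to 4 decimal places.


z = (X - mu) / sigma
X - mu = 144.12 - 90.35 = 53.77
z = 53.77 / 29.9 = 5377/2990 ≈ 1.798328

1.7983


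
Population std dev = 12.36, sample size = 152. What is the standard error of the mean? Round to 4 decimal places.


SE = sigma / sqrt(n)
sqrt(152) ≈ 12.328828
SE = 12.36 / 12.328828 ≈ 1.002528

1.0025


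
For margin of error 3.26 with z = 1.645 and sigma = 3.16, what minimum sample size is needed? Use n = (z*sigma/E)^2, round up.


z*sigma/E = 1.645 * 3.16 / 3.26 ≈ 1.594540
(z*sigma/E)^2 ≈ 2.542557
round up: n = 3

3


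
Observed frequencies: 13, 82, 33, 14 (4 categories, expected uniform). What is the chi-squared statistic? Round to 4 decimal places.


chi2 = sum((O-E)^2/E), E = total/4
total = 142, E = 142/4 = 35.5
(13 - 35.5)^2 / 35.5 = 506.25 / 35.5 = 2025/142 ≈ 14.260563
(82 - 35.5)^2 / 35.5 = 2162.25 / 35.5 = 8649/142 ≈ 60.908451
(33 - 35.5)^2 / 35.5 = 6.25 / 35.5 = 25/142 ≈ 0.176056
(14 - 35.5)^2 / 35.5 = 462.25 / 35.5 = 1849/142 ≈ 13.021127
chi2 = 6274/71 ≈ 88.366197

88.3662


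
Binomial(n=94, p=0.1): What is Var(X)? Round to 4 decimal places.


Var = n*p*(1-p) = 94 * 0.1 * 0.9 = 8.46

8.4600


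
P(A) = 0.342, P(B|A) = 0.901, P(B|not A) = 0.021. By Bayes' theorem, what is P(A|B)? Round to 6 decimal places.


P(A|B) = P(B|A)*P(A) / P(B), P(B) = P(B|A)*P(A) + P(B|not A)*P(not A)
P(B|A)*P(A) = 0.901 * 0.342 = 0.308142
P(B|not A)*P(not A) = 0.021 * 0.658 = 0.013818
P(B) = 0.308142 + 0.013818 = 0.32196
P(A|B) = 0.308142 / 0.32196 ≈ 0.95708163

0.957082


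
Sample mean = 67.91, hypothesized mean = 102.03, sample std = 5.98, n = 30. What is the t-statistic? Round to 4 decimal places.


t = (xbar - mu0) / (s/sqrt(n))
xbar - mu0 = 67.91 - 102.03 = -34.12
sqrt(30) ≈ 5.47722558
s/sqrt(n) = 5.98 / 5.47722558 ≈ 1.09179363
t = -34.12 / 1.09179363 ≈ -31.251327

-31.2513


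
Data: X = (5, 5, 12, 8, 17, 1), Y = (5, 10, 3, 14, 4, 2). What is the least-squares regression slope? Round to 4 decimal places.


b = sum((xi-xbar)(yi-ybar)) / sum((xi-xbar)^2)
n = 6, xbar = 48/6 = 8, ybar = 38/6 = 19/3 ≈ 6.333333
Sxy = sum((xi-xbar)(yi-ybar)) = -11
Sxx = sum((xi-xbar)^2) = 164
b = Sxy / Sxx = -11/164 ≈ -0.067073

-0.0671


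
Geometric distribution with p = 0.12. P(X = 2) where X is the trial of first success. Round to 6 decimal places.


P = (1-p)^(k-1) * p
(1-p)^(k-1) = 0.88^1 = 0.88
P = 0.88 * 0.12 = 0.1056

0.105600


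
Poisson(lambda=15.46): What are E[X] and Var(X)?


E[X] = Var(X) = lambda = 15.46

15.46, 15.46


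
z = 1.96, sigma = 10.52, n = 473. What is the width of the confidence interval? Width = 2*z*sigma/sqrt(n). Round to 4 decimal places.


width = 2*z*sigma/sqrt(n)
2*z*sigma = 2 * 1.96 * 10.52 = 41.2384
sqrt(473) ≈ 21.748563
width = 41.2384 / 21.748563 ≈ 1.896144

1.8961


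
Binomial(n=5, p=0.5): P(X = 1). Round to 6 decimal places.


P = C(n,k) * p^k * (1-p)^(n-k)
C(5,1) = 5
p^k = 0.5^1 = 0.5
(1-p)^(n-k) = 0.5^4 = 0.0625
P = 5 * 0.5 * 0.0625 = 0.15625

0.156250


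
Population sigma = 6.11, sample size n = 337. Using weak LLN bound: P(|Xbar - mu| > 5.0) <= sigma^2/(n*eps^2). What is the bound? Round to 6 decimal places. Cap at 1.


bound = min(1, sigma^2/(n*eps^2))
sigma^2 = 6.11^2 = 37.3321
n*eps^2 = 337 * 5.0^2 = 337 * 25 = 8425
sigma^2/(n*eps^2) = 37.3321 / 8425 ≈ 0.00443111

0.004431


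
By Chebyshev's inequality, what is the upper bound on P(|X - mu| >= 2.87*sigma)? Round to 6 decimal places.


P <= 1/k^2
k^2 = 2.87^2 = 8.2369
1/k^2 = 1 / 8.2369 ≈ 0.12140490

0.121405


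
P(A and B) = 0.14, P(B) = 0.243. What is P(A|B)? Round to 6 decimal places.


P(A|B) = P(A and B) / P(B) = 0.14 / 0.243 = 140/243 ≈ 0.57613169

0.576132


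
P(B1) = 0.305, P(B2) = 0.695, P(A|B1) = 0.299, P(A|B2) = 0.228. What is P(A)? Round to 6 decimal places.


P(A) = P(A|B1)*P(B1) + P(A|B2)*P(B2)
P(A|B1)*P(B1) = 0.299 * 0.305 = 0.091195
P(A|B2)*P(B2) = 0.228 * 0.695 = 0.15846
P(A) = 0.091195 + 0.15846 = 0.249655

0.249655


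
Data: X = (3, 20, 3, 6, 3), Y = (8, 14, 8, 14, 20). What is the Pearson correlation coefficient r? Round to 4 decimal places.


r = sum((xi-xbar)(yi-ybar)) / sqrt(sum((xi-xbar)^2) * sum((yi-ybar)^2))
n = 5, xbar = 35/5 = 7, ybar = 64/5 = 12.8
Sxy = sum((xi-xbar)(yi-ybar)) = 24
Sxx = sum((xi-xbar)^2) = 218
Syy = sum((yi-ybar)^2) = 100.8
sqrt(Sxx*Syy) ≈ 148.237647
r = Sxy / sqrt(Sxx*Syy) = 24 / 148.237647 ≈ 0.161902

0.1619


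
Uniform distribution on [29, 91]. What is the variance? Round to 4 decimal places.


Var = (b-a)^2 / 12
(b-a)^2 = (91 - 29)^2 = 3844
Var = 3844/12 ≈ 320.333333

320.3333


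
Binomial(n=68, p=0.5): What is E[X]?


E[X] = n*p = 68 * 0.5 = 34

34


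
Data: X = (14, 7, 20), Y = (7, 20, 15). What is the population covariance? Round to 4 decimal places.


Cov = (1/n)*sum((xi-xbar)(yi-ybar))
n = 3, xbar = 41/3 ≈ 13.666667, ybar = 42/3 = 14
sum((xi-xbar)(yi-ybar)) = -36
Cov = -36 / 3 = -12

-12.0000


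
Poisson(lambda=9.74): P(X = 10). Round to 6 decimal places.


P = e^(-lam) * lam^k / k!
e^(-9.74) ≈ 0.00005888053
lam^k = 9.74^10 ≈ 7684039147.710868
k! = 10! = 3628800
P = 0.00005888053 * 7684039147.710868 / 3628800 ≈ 0.124680

0.124680
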